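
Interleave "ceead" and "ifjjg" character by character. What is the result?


Interleaving "ceead" and "ifjjg":
  Position 0: 'c' from first, 'i' from second => "ci"
  Position 1: 'e' from first, 'f' from second => "ef"
  Position 2: 'e' from first, 'j' from second => "ej"
  Position 3: 'a' from first, 'j' from second => "aj"
  Position 4: 'd' from first, 'g' from second => "dg"
Result: ciefejajdg

ciefejajdg


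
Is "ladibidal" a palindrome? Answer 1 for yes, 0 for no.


Input: ladibidal
Reversed: ladibidal
  Compare pos 0 ('l') with pos 8 ('l'): match
  Compare pos 1 ('a') with pos 7 ('a'): match
  Compare pos 2 ('d') with pos 6 ('d'): match
  Compare pos 3 ('i') with pos 5 ('i'): match
Result: palindrome

1


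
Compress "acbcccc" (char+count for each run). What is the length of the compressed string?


Input: acbcccc
Runs:
  'a' x 1 => "a1"
  'c' x 1 => "c1"
  'b' x 1 => "b1"
  'c' x 4 => "c4"
Compressed: "a1c1b1c4"
Compressed length: 8

8


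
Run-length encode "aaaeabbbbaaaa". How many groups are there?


Input: aaaeabbbbaaaa
Scanning for consecutive runs:
  Group 1: 'a' x 3 (positions 0-2)
  Group 2: 'e' x 1 (positions 3-3)
  Group 3: 'a' x 1 (positions 4-4)
  Group 4: 'b' x 4 (positions 5-8)
  Group 5: 'a' x 4 (positions 9-12)
Total groups: 5

5


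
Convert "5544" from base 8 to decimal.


Input: "5544" in base 8
Positional expansion:
  Digit '5' (value 5) x 8^3 = 2560
  Digit '5' (value 5) x 8^2 = 320
  Digit '4' (value 4) x 8^1 = 32
  Digit '4' (value 4) x 8^0 = 4
Sum = 2916

2916


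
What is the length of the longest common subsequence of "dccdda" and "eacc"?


LCS of "dccdda" and "eacc"
DP table:
           e    a    c    c
      0    0    0    0    0
  d   0    0    0    0    0
  c   0    0    0    1    1
  c   0    0    0    1    2
  d   0    0    0    1    2
  d   0    0    0    1    2
  a   0    0    1    1    2
LCS length = dp[6][4] = 2

2


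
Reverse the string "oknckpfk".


Input: oknckpfk
Reading characters right to left:
  Position 7: 'k'
  Position 6: 'f'
  Position 5: 'p'
  Position 4: 'k'
  Position 3: 'c'
  Position 2: 'n'
  Position 1: 'k'
  Position 0: 'o'
Reversed: kfpkcnko

kfpkcnko


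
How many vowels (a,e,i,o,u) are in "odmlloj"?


Input: odmlloj
Checking each character:
  'o' at position 0: vowel (running total: 1)
  'd' at position 1: consonant
  'm' at position 2: consonant
  'l' at position 3: consonant
  'l' at position 4: consonant
  'o' at position 5: vowel (running total: 2)
  'j' at position 6: consonant
Total vowels: 2

2


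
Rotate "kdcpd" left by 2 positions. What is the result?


Input: "kdcpd", rotate left by 2
First 2 characters: "kd"
Remaining characters: "cpd"
Concatenate remaining + first: "cpd" + "kd" = "cpdkd"

cpdkd


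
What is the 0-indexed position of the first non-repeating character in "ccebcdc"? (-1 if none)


Input: ccebcdc
Character frequencies:
  'b': 1
  'c': 4
  'd': 1
  'e': 1
Scanning left to right for freq == 1:
  Position 0 ('c'): freq=4, skip
  Position 1 ('c'): freq=4, skip
  Position 2 ('e'): unique! => answer = 2

2


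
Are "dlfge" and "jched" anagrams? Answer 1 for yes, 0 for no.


Strings: "dlfge", "jched"
Sorted first:  defgl
Sorted second: cdehj
Differ at position 0: 'd' vs 'c' => not anagrams

0


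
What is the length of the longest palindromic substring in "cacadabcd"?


Input: "cacadabcd"
Checking substrings for palindromes:
  [0:3] "cac" (len 3) => palindrome
  [1:4] "aca" (len 3) => palindrome
  [3:6] "ada" (len 3) => palindrome
Longest palindromic substring: "cac" with length 3

3


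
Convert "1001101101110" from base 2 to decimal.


Input: "1001101101110" in base 2
Positional expansion:
  Digit '1' (value 1) x 2^12 = 4096
  Digit '0' (value 0) x 2^11 = 0
  Digit '0' (value 0) x 2^10 = 0
  Digit '1' (value 1) x 2^9 = 512
  Digit '1' (value 1) x 2^8 = 256
  Digit '0' (value 0) x 2^7 = 0
  Digit '1' (value 1) x 2^6 = 64
  Digit '1' (value 1) x 2^5 = 32
  Digit '0' (value 0) x 2^4 = 0
  Digit '1' (value 1) x 2^3 = 8
  Digit '1' (value 1) x 2^2 = 4
  Digit '1' (value 1) x 2^1 = 2
  Digit '0' (value 0) x 2^0 = 0
Sum = 4974

4974


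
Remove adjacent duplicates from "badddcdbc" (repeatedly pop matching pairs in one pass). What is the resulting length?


Input: badddcdbc
Stack-based adjacent duplicate removal:
  Read 'b': push. Stack: b
  Read 'a': push. Stack: ba
  Read 'd': push. Stack: bad
  Read 'd': matches stack top 'd' => pop. Stack: ba
  Read 'd': push. Stack: bad
  Read 'c': push. Stack: badc
  Read 'd': push. Stack: badcd
  Read 'b': push. Stack: badcdb
  Read 'c': push. Stack: badcdbc
Final stack: "badcdbc" (length 7)

7


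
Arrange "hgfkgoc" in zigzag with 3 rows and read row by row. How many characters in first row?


Zigzag "hgfkgoc" into 3 rows:
Placing characters:
  'h' => row 0
  'g' => row 1
  'f' => row 2
  'k' => row 1
  'g' => row 0
  'o' => row 1
  'c' => row 2
Rows:
  Row 0: "hg"
  Row 1: "gko"
  Row 2: "fc"
First row length: 2

2


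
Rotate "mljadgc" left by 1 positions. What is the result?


Input: "mljadgc", rotate left by 1
First 1 characters: "m"
Remaining characters: "ljadgc"
Concatenate remaining + first: "ljadgc" + "m" = "ljadgcm"

ljadgcm


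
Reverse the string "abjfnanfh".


Input: abjfnanfh
Reading characters right to left:
  Position 8: 'h'
  Position 7: 'f'
  Position 6: 'n'
  Position 5: 'a'
  Position 4: 'n'
  Position 3: 'f'
  Position 2: 'j'
  Position 1: 'b'
  Position 0: 'a'
Reversed: hfnanfjba

hfnanfjba


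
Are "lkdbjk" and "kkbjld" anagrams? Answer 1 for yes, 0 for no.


Strings: "lkdbjk", "kkbjld"
Sorted first:  bdjkkl
Sorted second: bdjkkl
Sorted forms match => anagrams

1


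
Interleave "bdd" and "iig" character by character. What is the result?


Interleaving "bdd" and "iig":
  Position 0: 'b' from first, 'i' from second => "bi"
  Position 1: 'd' from first, 'i' from second => "di"
  Position 2: 'd' from first, 'g' from second => "dg"
Result: bididg

bididg


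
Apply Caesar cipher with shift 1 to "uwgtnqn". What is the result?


Caesar cipher: shift "uwgtnqn" by 1
  'u' (pos 20) + 1 = pos 21 = 'v'
  'w' (pos 22) + 1 = pos 23 = 'x'
  'g' (pos 6) + 1 = pos 7 = 'h'
  't' (pos 19) + 1 = pos 20 = 'u'
  'n' (pos 13) + 1 = pos 14 = 'o'
  'q' (pos 16) + 1 = pos 17 = 'r'
  'n' (pos 13) + 1 = pos 14 = 'o'
Result: vxhuoro

vxhuoro


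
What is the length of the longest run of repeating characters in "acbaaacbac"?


Input: "acbaaacbac"
Scanning for longest run:
  Position 1 ('c'): new char, reset run to 1
  Position 2 ('b'): new char, reset run to 1
  Position 3 ('a'): new char, reset run to 1
  Position 4 ('a'): continues run of 'a', length=2
  Position 5 ('a'): continues run of 'a', length=3
  Position 6 ('c'): new char, reset run to 1
  Position 7 ('b'): new char, reset run to 1
  Position 8 ('a'): new char, reset run to 1
  Position 9 ('c'): new char, reset run to 1
Longest run: 'a' with length 3

3


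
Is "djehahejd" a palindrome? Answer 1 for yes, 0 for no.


Input: djehahejd
Reversed: djehahejd
  Compare pos 0 ('d') with pos 8 ('d'): match
  Compare pos 1 ('j') with pos 7 ('j'): match
  Compare pos 2 ('e') with pos 6 ('e'): match
  Compare pos 3 ('h') with pos 5 ('h'): match
Result: palindrome

1


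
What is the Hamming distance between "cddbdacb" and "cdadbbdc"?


Comparing "cddbdacb" and "cdadbbdc" position by position:
  Position 0: 'c' vs 'c' => same
  Position 1: 'd' vs 'd' => same
  Position 2: 'd' vs 'a' => differ
  Position 3: 'b' vs 'd' => differ
  Position 4: 'd' vs 'b' => differ
  Position 5: 'a' vs 'b' => differ
  Position 6: 'c' vs 'd' => differ
  Position 7: 'b' vs 'c' => differ
Total differences (Hamming distance): 6

6


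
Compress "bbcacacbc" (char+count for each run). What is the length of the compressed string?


Input: bbcacacbc
Runs:
  'b' x 2 => "b2"
  'c' x 1 => "c1"
  'a' x 1 => "a1"
  'c' x 1 => "c1"
  'a' x 1 => "a1"
  'c' x 1 => "c1"
  'b' x 1 => "b1"
  'c' x 1 => "c1"
Compressed: "b2c1a1c1a1c1b1c1"
Compressed length: 16

16


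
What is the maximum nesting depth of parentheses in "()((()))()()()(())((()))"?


Input: "()((()))()()()(())((()))"
Tracking depth:
  Position 0 '(': depth becomes 1
  Position 1 ')': depth becomes 0
  Position 2 '(': depth becomes 1
  Position 3 '(': depth becomes 2
  Position 4 '(': depth becomes 3
  Position 5 ')': depth becomes 2
  Position 6 ')': depth becomes 1
  Position 7 ')': depth becomes 0
  Position 8 '(': depth becomes 1
  Position 9 ')': depth becomes 0
  Position 10 '(': depth becomes 1
  Position 11 ')': depth becomes 0
  Position 12 '(': depth becomes 1
  Position 13 ')': depth becomes 0
  Position 14 '(': depth becomes 1
  Position 15 '(': depth becomes 2
  Position 16 ')': depth becomes 1
  Position 17 ')': depth becomes 0
  Position 18 '(': depth becomes 1
  Position 19 '(': depth becomes 2
  Position 20 '(': depth becomes 3
  Position 21 ')': depth becomes 2
  Position 22 ')': depth becomes 1
  Position 23 ')': depth becomes 0
Maximum depth reached: 3

3


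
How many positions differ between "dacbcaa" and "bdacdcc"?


Comparing "dacbcaa" and "bdacdcc" position by position:
  Position 0: 'd' vs 'b' => DIFFER
  Position 1: 'a' vs 'd' => DIFFER
  Position 2: 'c' vs 'a' => DIFFER
  Position 3: 'b' vs 'c' => DIFFER
  Position 4: 'c' vs 'd' => DIFFER
  Position 5: 'a' vs 'c' => DIFFER
  Position 6: 'a' vs 'c' => DIFFER
Positions that differ: 7

7


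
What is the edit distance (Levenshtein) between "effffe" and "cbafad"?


Computing edit distance: "effffe" -> "cbafad"
DP table:
           c    b    a    f    a    d
      0    1    2    3    4    5    6
  e   1    1    2    3    4    5    6
  f   2    2    2    3    3    4    5
  f   3    3    3    3    3    4    5
  f   4    4    4    4    3    4    5
  f   5    5    5    5    4    4    5
  e   6    6    6    6    5    5    5
Edit distance = dp[6][6] = 5

5


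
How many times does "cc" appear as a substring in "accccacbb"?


Searching for "cc" in "accccacbb"
Scanning each position:
  Position 0: "ac" => no
  Position 1: "cc" => MATCH
  Position 2: "cc" => MATCH
  Position 3: "cc" => MATCH
  Position 4: "ca" => no
  Position 5: "ac" => no
  Position 6: "cb" => no
  Position 7: "bb" => no
Total occurrences: 3

3


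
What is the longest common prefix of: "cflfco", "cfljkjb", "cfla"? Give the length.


Words: cflfco, cfljkjb, cfla
  Position 0: all 'c' => match
  Position 1: all 'f' => match
  Position 2: all 'l' => match
  Position 3: ('f', 'j', 'a') => mismatch, stop
LCP = "cfl" (length 3)

3


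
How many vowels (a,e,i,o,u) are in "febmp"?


Input: febmp
Checking each character:
  'f' at position 0: consonant
  'e' at position 1: vowel (running total: 1)
  'b' at position 2: consonant
  'm' at position 3: consonant
  'p' at position 4: consonant
Total vowels: 1

1


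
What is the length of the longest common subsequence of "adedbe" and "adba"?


LCS of "adedbe" and "adba"
DP table:
           a    d    b    a
      0    0    0    0    0
  a   0    1    1    1    1
  d   0    1    2    2    2
  e   0    1    2    2    2
  d   0    1    2    2    2
  b   0    1    2    3    3
  e   0    1    2    3    3
LCS length = dp[6][4] = 3

3


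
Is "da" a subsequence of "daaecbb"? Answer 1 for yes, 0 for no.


Check if "da" is a subsequence of "daaecbb"
Greedy scan:
  Position 0 ('d'): matches sub[0] = 'd'
  Position 1 ('a'): matches sub[1] = 'a'
  Position 2 ('a'): no match needed
  Position 3 ('e'): no match needed
  Position 4 ('c'): no match needed
  Position 5 ('b'): no match needed
  Position 6 ('b'): no match needed
All 2 characters matched => is a subsequence

1


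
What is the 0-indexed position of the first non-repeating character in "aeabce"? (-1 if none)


Input: aeabce
Character frequencies:
  'a': 2
  'b': 1
  'c': 1
  'e': 2
Scanning left to right for freq == 1:
  Position 0 ('a'): freq=2, skip
  Position 1 ('e'): freq=2, skip
  Position 2 ('a'): freq=2, skip
  Position 3 ('b'): unique! => answer = 3

3


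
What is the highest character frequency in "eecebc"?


Input: eecebc
Character counts:
  'b': 1
  'c': 2
  'e': 3
Maximum frequency: 3

3


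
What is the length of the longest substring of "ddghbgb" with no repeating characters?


Input: "ddghbgb"
Sliding window (track last position of each char):
  Position 0 ('d'): window [0,0] length 1 -- new best
  Position 1 ('d'): repeat (last at 0), move window start to 1
  Position 1 ('d'): window [1,1] length 1
  Position 2 ('g'): window [1,2] length 2 -- new best
  Position 3 ('h'): window [1,3] length 3 -- new best
  Position 4 ('b'): window [1,4] length 4 -- new best
  Position 5 ('g'): repeat (last at 2), move window start to 3
  Position 5 ('g'): window [3,5] length 3
  Position 6 ('b'): repeat (last at 4), move window start to 5
  Position 6 ('b'): window [5,6] length 2
Longest substring with no repeats: "dghb" with length 4

4


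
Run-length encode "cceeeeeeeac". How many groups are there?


Input: cceeeeeeeac
Scanning for consecutive runs:
  Group 1: 'c' x 2 (positions 0-1)
  Group 2: 'e' x 7 (positions 2-8)
  Group 3: 'a' x 1 (positions 9-9)
  Group 4: 'c' x 1 (positions 10-10)
Total groups: 4

4


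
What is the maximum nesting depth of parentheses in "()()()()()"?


Input: "()()()()()"
Tracking depth:
  Position 0 '(': depth becomes 1
  Position 1 ')': depth becomes 0
  Position 2 '(': depth becomes 1
  Position 3 ')': depth becomes 0
  Position 4 '(': depth becomes 1
  Position 5 ')': depth becomes 0
  Position 6 '(': depth becomes 1
  Position 7 ')': depth becomes 0
  Position 8 '(': depth becomes 1
  Position 9 ')': depth becomes 0
Maximum depth reached: 1

1


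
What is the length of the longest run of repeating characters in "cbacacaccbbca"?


Input: "cbacacaccbbca"
Scanning for longest run:
  Position 1 ('b'): new char, reset run to 1
  Position 2 ('a'): new char, reset run to 1
  Position 3 ('c'): new char, reset run to 1
  Position 4 ('a'): new char, reset run to 1
  Position 5 ('c'): new char, reset run to 1
  Position 6 ('a'): new char, reset run to 1
  Position 7 ('c'): new char, reset run to 1
  Position 8 ('c'): continues run of 'c', length=2
  Position 9 ('b'): new char, reset run to 1
  Position 10 ('b'): continues run of 'b', length=2
  Position 11 ('c'): new char, reset run to 1
  Position 12 ('a'): new char, reset run to 1
Longest run: 'c' with length 2

2


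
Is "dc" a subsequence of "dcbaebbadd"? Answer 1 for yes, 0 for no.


Check if "dc" is a subsequence of "dcbaebbadd"
Greedy scan:
  Position 0 ('d'): matches sub[0] = 'd'
  Position 1 ('c'): matches sub[1] = 'c'
  Position 2 ('b'): no match needed
  Position 3 ('a'): no match needed
  Position 4 ('e'): no match needed
  Position 5 ('b'): no match needed
  Position 6 ('b'): no match needed
  Position 7 ('a'): no match needed
  Position 8 ('d'): no match needed
  Position 9 ('d'): no match needed
All 2 characters matched => is a subsequence

1


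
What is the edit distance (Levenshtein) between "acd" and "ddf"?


Computing edit distance: "acd" -> "ddf"
DP table:
           d    d    f
      0    1    2    3
  a   1    1    2    3
  c   2    2    2    3
  d   3    2    2    3
Edit distance = dp[3][3] = 3

3


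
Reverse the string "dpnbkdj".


Input: dpnbkdj
Reading characters right to left:
  Position 6: 'j'
  Position 5: 'd'
  Position 4: 'k'
  Position 3: 'b'
  Position 2: 'n'
  Position 1: 'p'
  Position 0: 'd'
Reversed: jdkbnpd

jdkbnpd


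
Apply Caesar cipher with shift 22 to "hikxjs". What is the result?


Caesar cipher: shift "hikxjs" by 22
  'h' (pos 7) + 22 = pos 3 = 'd'
  'i' (pos 8) + 22 = pos 4 = 'e'
  'k' (pos 10) + 22 = pos 6 = 'g'
  'x' (pos 23) + 22 = pos 19 = 't'
  'j' (pos 9) + 22 = pos 5 = 'f'
  's' (pos 18) + 22 = pos 14 = 'o'
Result: degtfo

degtfo


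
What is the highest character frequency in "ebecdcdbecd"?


Input: ebecdcdbecd
Character counts:
  'b': 2
  'c': 3
  'd': 3
  'e': 3
Maximum frequency: 3

3


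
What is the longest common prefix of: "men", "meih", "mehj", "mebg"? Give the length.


Words: men, meih, mehj, mebg
  Position 0: all 'm' => match
  Position 1: all 'e' => match
  Position 2: ('n', 'i', 'h', 'b') => mismatch, stop
LCP = "me" (length 2)

2


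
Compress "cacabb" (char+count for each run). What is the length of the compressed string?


Input: cacabb
Runs:
  'c' x 1 => "c1"
  'a' x 1 => "a1"
  'c' x 1 => "c1"
  'a' x 1 => "a1"
  'b' x 2 => "b2"
Compressed: "c1a1c1a1b2"
Compressed length: 10

10


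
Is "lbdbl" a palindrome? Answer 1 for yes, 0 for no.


Input: lbdbl
Reversed: lbdbl
  Compare pos 0 ('l') with pos 4 ('l'): match
  Compare pos 1 ('b') with pos 3 ('b'): match
Result: palindrome

1


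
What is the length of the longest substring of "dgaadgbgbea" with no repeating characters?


Input: "dgaadgbgbea"
Sliding window (track last position of each char):
  Position 0 ('d'): window [0,0] length 1 -- new best
  Position 1 ('g'): window [0,1] length 2 -- new best
  Position 2 ('a'): window [0,2] length 3 -- new best
  Position 3 ('a'): repeat (last at 2), move window start to 3
  Position 3 ('a'): window [3,3] length 1
  Position 4 ('d'): window [3,4] length 2
  Position 5 ('g'): window [3,5] length 3
  Position 6 ('b'): window [3,6] length 4 -- new best
  Position 7 ('g'): repeat (last at 5), move window start to 6
  Position 7 ('g'): window [6,7] length 2
  Position 8 ('b'): repeat (last at 6), move window start to 7
  Position 8 ('b'): window [7,8] length 2
  Position 9 ('e'): window [7,9] length 3
  Position 10 ('a'): window [7,10] length 4
Longest substring with no repeats: "adgb" with length 4

4


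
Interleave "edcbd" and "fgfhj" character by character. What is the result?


Interleaving "edcbd" and "fgfhj":
  Position 0: 'e' from first, 'f' from second => "ef"
  Position 1: 'd' from first, 'g' from second => "dg"
  Position 2: 'c' from first, 'f' from second => "cf"
  Position 3: 'b' from first, 'h' from second => "bh"
  Position 4: 'd' from first, 'j' from second => "dj"
Result: efdgcfbhdj

efdgcfbhdj


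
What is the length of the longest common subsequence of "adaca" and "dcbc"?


LCS of "adaca" and "dcbc"
DP table:
           d    c    b    c
      0    0    0    0    0
  a   0    0    0    0    0
  d   0    1    1    1    1
  a   0    1    1    1    1
  c   0    1    2    2    2
  a   0    1    2    2    2
LCS length = dp[5][4] = 2

2


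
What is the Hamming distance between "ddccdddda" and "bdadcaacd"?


Comparing "ddccdddda" and "bdadcaacd" position by position:
  Position 0: 'd' vs 'b' => differ
  Position 1: 'd' vs 'd' => same
  Position 2: 'c' vs 'a' => differ
  Position 3: 'c' vs 'd' => differ
  Position 4: 'd' vs 'c' => differ
  Position 5: 'd' vs 'a' => differ
  Position 6: 'd' vs 'a' => differ
  Position 7: 'd' vs 'c' => differ
  Position 8: 'a' vs 'd' => differ
Total differences (Hamming distance): 8

8


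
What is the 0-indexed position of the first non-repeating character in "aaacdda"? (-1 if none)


Input: aaacdda
Character frequencies:
  'a': 4
  'c': 1
  'd': 2
Scanning left to right for freq == 1:
  Position 0 ('a'): freq=4, skip
  Position 1 ('a'): freq=4, skip
  Position 2 ('a'): freq=4, skip
  Position 3 ('c'): unique! => answer = 3

3


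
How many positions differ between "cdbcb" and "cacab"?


Comparing "cdbcb" and "cacab" position by position:
  Position 0: 'c' vs 'c' => same
  Position 1: 'd' vs 'a' => DIFFER
  Position 2: 'b' vs 'c' => DIFFER
  Position 3: 'c' vs 'a' => DIFFER
  Position 4: 'b' vs 'b' => same
Positions that differ: 3

3


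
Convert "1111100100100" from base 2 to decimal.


Input: "1111100100100" in base 2
Positional expansion:
  Digit '1' (value 1) x 2^12 = 4096
  Digit '1' (value 1) x 2^11 = 2048
  Digit '1' (value 1) x 2^10 = 1024
  Digit '1' (value 1) x 2^9 = 512
  Digit '1' (value 1) x 2^8 = 256
  Digit '0' (value 0) x 2^7 = 0
  Digit '0' (value 0) x 2^6 = 0
  Digit '1' (value 1) x 2^5 = 32
  Digit '0' (value 0) x 2^4 = 0
  Digit '0' (value 0) x 2^3 = 0
  Digit '1' (value 1) x 2^2 = 4
  Digit '0' (value 0) x 2^1 = 0
  Digit '0' (value 0) x 2^0 = 0
Sum = 7972

7972


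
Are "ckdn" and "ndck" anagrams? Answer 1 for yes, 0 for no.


Strings: "ckdn", "ndck"
Sorted first:  cdkn
Sorted second: cdkn
Sorted forms match => anagrams

1


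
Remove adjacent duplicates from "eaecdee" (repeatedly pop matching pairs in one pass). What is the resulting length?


Input: eaecdee
Stack-based adjacent duplicate removal:
  Read 'e': push. Stack: e
  Read 'a': push. Stack: ea
  Read 'e': push. Stack: eae
  Read 'c': push. Stack: eaec
  Read 'd': push. Stack: eaecd
  Read 'e': push. Stack: eaecde
  Read 'e': matches stack top 'e' => pop. Stack: eaecd
Final stack: "eaecd" (length 5)

5


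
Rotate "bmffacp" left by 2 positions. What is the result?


Input: "bmffacp", rotate left by 2
First 2 characters: "bm"
Remaining characters: "ffacp"
Concatenate remaining + first: "ffacp" + "bm" = "ffacpbm"

ffacpbm


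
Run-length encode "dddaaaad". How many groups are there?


Input: dddaaaad
Scanning for consecutive runs:
  Group 1: 'd' x 3 (positions 0-2)
  Group 2: 'a' x 4 (positions 3-6)
  Group 3: 'd' x 1 (positions 7-7)
Total groups: 3

3


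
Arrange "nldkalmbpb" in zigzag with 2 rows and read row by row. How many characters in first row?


Zigzag "nldkalmbpb" into 2 rows:
Placing characters:
  'n' => row 0
  'l' => row 1
  'd' => row 0
  'k' => row 1
  'a' => row 0
  'l' => row 1
  'm' => row 0
  'b' => row 1
  'p' => row 0
  'b' => row 1
Rows:
  Row 0: "ndamp"
  Row 1: "lklbb"
First row length: 5

5


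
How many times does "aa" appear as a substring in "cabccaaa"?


Searching for "aa" in "cabccaaa"
Scanning each position:
  Position 0: "ca" => no
  Position 1: "ab" => no
  Position 2: "bc" => no
  Position 3: "cc" => no
  Position 4: "ca" => no
  Position 5: "aa" => MATCH
  Position 6: "aa" => MATCH
Total occurrences: 2

2


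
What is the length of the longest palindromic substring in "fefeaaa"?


Input: "fefeaaa"
Checking substrings for palindromes:
  [0:3] "fef" (len 3) => palindrome
  [1:4] "efe" (len 3) => palindrome
  [4:7] "aaa" (len 3) => palindrome
  [4:6] "aa" (len 2) => palindrome
  [5:7] "aa" (len 2) => palindrome
Longest palindromic substring: "fef" with length 3

3


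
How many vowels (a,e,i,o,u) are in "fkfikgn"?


Input: fkfikgn
Checking each character:
  'f' at position 0: consonant
  'k' at position 1: consonant
  'f' at position 2: consonant
  'i' at position 3: vowel (running total: 1)
  'k' at position 4: consonant
  'g' at position 5: consonant
  'n' at position 6: consonant
Total vowels: 1

1


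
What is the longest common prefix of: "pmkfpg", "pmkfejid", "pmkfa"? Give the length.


Words: pmkfpg, pmkfejid, pmkfa
  Position 0: all 'p' => match
  Position 1: all 'm' => match
  Position 2: all 'k' => match
  Position 3: all 'f' => match
  Position 4: ('p', 'e', 'a') => mismatch, stop
LCP = "pmkf" (length 4)

4


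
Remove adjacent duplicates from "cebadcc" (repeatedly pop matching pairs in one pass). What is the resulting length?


Input: cebadcc
Stack-based adjacent duplicate removal:
  Read 'c': push. Stack: c
  Read 'e': push. Stack: ce
  Read 'b': push. Stack: ceb
  Read 'a': push. Stack: ceba
  Read 'd': push. Stack: cebad
  Read 'c': push. Stack: cebadc
  Read 'c': matches stack top 'c' => pop. Stack: cebad
Final stack: "cebad" (length 5)

5


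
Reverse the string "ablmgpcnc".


Input: ablmgpcnc
Reading characters right to left:
  Position 8: 'c'
  Position 7: 'n'
  Position 6: 'c'
  Position 5: 'p'
  Position 4: 'g'
  Position 3: 'm'
  Position 2: 'l'
  Position 1: 'b'
  Position 0: 'a'
Reversed: cncpgmlba

cncpgmlba


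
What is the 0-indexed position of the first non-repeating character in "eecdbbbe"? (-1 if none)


Input: eecdbbbe
Character frequencies:
  'b': 3
  'c': 1
  'd': 1
  'e': 3
Scanning left to right for freq == 1:
  Position 0 ('e'): freq=3, skip
  Position 1 ('e'): freq=3, skip
  Position 2 ('c'): unique! => answer = 2

2


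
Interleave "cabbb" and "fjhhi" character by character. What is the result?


Interleaving "cabbb" and "fjhhi":
  Position 0: 'c' from first, 'f' from second => "cf"
  Position 1: 'a' from first, 'j' from second => "aj"
  Position 2: 'b' from first, 'h' from second => "bh"
  Position 3: 'b' from first, 'h' from second => "bh"
  Position 4: 'b' from first, 'i' from second => "bi"
Result: cfajbhbhbi

cfajbhbhbi


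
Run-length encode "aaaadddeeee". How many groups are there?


Input: aaaadddeeee
Scanning for consecutive runs:
  Group 1: 'a' x 4 (positions 0-3)
  Group 2: 'd' x 3 (positions 4-6)
  Group 3: 'e' x 4 (positions 7-10)
Total groups: 3

3


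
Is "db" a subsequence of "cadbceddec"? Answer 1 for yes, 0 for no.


Check if "db" is a subsequence of "cadbceddec"
Greedy scan:
  Position 0 ('c'): no match needed
  Position 1 ('a'): no match needed
  Position 2 ('d'): matches sub[0] = 'd'
  Position 3 ('b'): matches sub[1] = 'b'
  Position 4 ('c'): no match needed
  Position 5 ('e'): no match needed
  Position 6 ('d'): no match needed
  Position 7 ('d'): no match needed
  Position 8 ('e'): no match needed
  Position 9 ('c'): no match needed
All 2 characters matched => is a subsequence

1


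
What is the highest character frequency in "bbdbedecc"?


Input: bbdbedecc
Character counts:
  'b': 3
  'c': 2
  'd': 2
  'e': 2
Maximum frequency: 3

3


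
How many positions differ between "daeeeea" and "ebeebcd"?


Comparing "daeeeea" and "ebeebcd" position by position:
  Position 0: 'd' vs 'e' => DIFFER
  Position 1: 'a' vs 'b' => DIFFER
  Position 2: 'e' vs 'e' => same
  Position 3: 'e' vs 'e' => same
  Position 4: 'e' vs 'b' => DIFFER
  Position 5: 'e' vs 'c' => DIFFER
  Position 6: 'a' vs 'd' => DIFFER
Positions that differ: 5

5


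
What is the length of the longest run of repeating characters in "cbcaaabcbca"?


Input: "cbcaaabcbca"
Scanning for longest run:
  Position 1 ('b'): new char, reset run to 1
  Position 2 ('c'): new char, reset run to 1
  Position 3 ('a'): new char, reset run to 1
  Position 4 ('a'): continues run of 'a', length=2
  Position 5 ('a'): continues run of 'a', length=3
  Position 6 ('b'): new char, reset run to 1
  Position 7 ('c'): new char, reset run to 1
  Position 8 ('b'): new char, reset run to 1
  Position 9 ('c'): new char, reset run to 1
  Position 10 ('a'): new char, reset run to 1
Longest run: 'a' with length 3

3


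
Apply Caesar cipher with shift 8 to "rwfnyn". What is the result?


Caesar cipher: shift "rwfnyn" by 8
  'r' (pos 17) + 8 = pos 25 = 'z'
  'w' (pos 22) + 8 = pos 4 = 'e'
  'f' (pos 5) + 8 = pos 13 = 'n'
  'n' (pos 13) + 8 = pos 21 = 'v'
  'y' (pos 24) + 8 = pos 6 = 'g'
  'n' (pos 13) + 8 = pos 21 = 'v'
Result: zenvgv

zenvgv


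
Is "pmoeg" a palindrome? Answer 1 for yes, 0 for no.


Input: pmoeg
Reversed: geomp
  Compare pos 0 ('p') with pos 4 ('g'): MISMATCH
  Compare pos 1 ('m') with pos 3 ('e'): MISMATCH
Result: not a palindrome

0


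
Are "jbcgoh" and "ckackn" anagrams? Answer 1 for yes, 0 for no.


Strings: "jbcgoh", "ckackn"
Sorted first:  bcghjo
Sorted second: acckkn
Differ at position 0: 'b' vs 'a' => not anagrams

0


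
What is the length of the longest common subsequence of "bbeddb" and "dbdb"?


LCS of "bbeddb" and "dbdb"
DP table:
           d    b    d    b
      0    0    0    0    0
  b   0    0    1    1    1
  b   0    0    1    1    2
  e   0    0    1    1    2
  d   0    1    1    2    2
  d   0    1    1    2    2
  b   0    1    2    2    3
LCS length = dp[6][4] = 3

3


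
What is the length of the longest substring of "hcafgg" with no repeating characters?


Input: "hcafgg"
Sliding window (track last position of each char):
  Position 0 ('h'): window [0,0] length 1 -- new best
  Position 1 ('c'): window [0,1] length 2 -- new best
  Position 2 ('a'): window [0,2] length 3 -- new best
  Position 3 ('f'): window [0,3] length 4 -- new best
  Position 4 ('g'): window [0,4] length 5 -- new best
  Position 5 ('g'): repeat (last at 4), move window start to 5
  Position 5 ('g'): window [5,5] length 1
Longest substring with no repeats: "hcafg" with length 5

5


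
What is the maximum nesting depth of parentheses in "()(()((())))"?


Input: "()(()((())))"
Tracking depth:
  Position 0 '(': depth becomes 1
  Position 1 ')': depth becomes 0
  Position 2 '(': depth becomes 1
  Position 3 '(': depth becomes 2
  Position 4 ')': depth becomes 1
  Position 5 '(': depth becomes 2
  Position 6 '(': depth becomes 3
  Position 7 '(': depth becomes 4
  Position 8 ')': depth becomes 3
  Position 9 ')': depth becomes 2
  Position 10 ')': depth becomes 1
  Position 11 ')': depth becomes 0
Maximum depth reached: 4

4


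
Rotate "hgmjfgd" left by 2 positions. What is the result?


Input: "hgmjfgd", rotate left by 2
First 2 characters: "hg"
Remaining characters: "mjfgd"
Concatenate remaining + first: "mjfgd" + "hg" = "mjfgdhg"

mjfgdhg


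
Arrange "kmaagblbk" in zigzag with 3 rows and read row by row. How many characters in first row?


Zigzag "kmaagblbk" into 3 rows:
Placing characters:
  'k' => row 0
  'm' => row 1
  'a' => row 2
  'a' => row 1
  'g' => row 0
  'b' => row 1
  'l' => row 2
  'b' => row 1
  'k' => row 0
Rows:
  Row 0: "kgk"
  Row 1: "mabb"
  Row 2: "al"
First row length: 3

3


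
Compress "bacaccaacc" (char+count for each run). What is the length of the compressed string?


Input: bacaccaacc
Runs:
  'b' x 1 => "b1"
  'a' x 1 => "a1"
  'c' x 1 => "c1"
  'a' x 1 => "a1"
  'c' x 2 => "c2"
  'a' x 2 => "a2"
  'c' x 2 => "c2"
Compressed: "b1a1c1a1c2a2c2"
Compressed length: 14

14


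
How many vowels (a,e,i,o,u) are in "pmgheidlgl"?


Input: pmgheidlgl
Checking each character:
  'p' at position 0: consonant
  'm' at position 1: consonant
  'g' at position 2: consonant
  'h' at position 3: consonant
  'e' at position 4: vowel (running total: 1)
  'i' at position 5: vowel (running total: 2)
  'd' at position 6: consonant
  'l' at position 7: consonant
  'g' at position 8: consonant
  'l' at position 9: consonant
Total vowels: 2

2


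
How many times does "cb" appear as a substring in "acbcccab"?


Searching for "cb" in "acbcccab"
Scanning each position:
  Position 0: "ac" => no
  Position 1: "cb" => MATCH
  Position 2: "bc" => no
  Position 3: "cc" => no
  Position 4: "cc" => no
  Position 5: "ca" => no
  Position 6: "ab" => no
Total occurrences: 1

1


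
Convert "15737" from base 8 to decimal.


Input: "15737" in base 8
Positional expansion:
  Digit '1' (value 1) x 8^4 = 4096
  Digit '5' (value 5) x 8^3 = 2560
  Digit '7' (value 7) x 8^2 = 448
  Digit '3' (value 3) x 8^1 = 24
  Digit '7' (value 7) x 8^0 = 7
Sum = 7135

7135


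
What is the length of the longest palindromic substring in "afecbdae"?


Input: "afecbdae"
Checking substrings for palindromes:
  No multi-char palindromic substrings found
Longest palindromic substring: "a" with length 1

1


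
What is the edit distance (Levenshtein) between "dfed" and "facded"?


Computing edit distance: "dfed" -> "facded"
DP table:
           f    a    c    d    e    d
      0    1    2    3    4    5    6
  d   1    1    2    3    3    4    5
  f   2    1    2    3    4    4    5
  e   3    2    2    3    4    4    5
  d   4    3    3    3    3    4    4
Edit distance = dp[4][6] = 4

4


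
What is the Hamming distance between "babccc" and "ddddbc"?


Comparing "babccc" and "ddddbc" position by position:
  Position 0: 'b' vs 'd' => differ
  Position 1: 'a' vs 'd' => differ
  Position 2: 'b' vs 'd' => differ
  Position 3: 'c' vs 'd' => differ
  Position 4: 'c' vs 'b' => differ
  Position 5: 'c' vs 'c' => same
Total differences (Hamming distance): 5

5


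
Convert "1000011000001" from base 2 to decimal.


Input: "1000011000001" in base 2
Positional expansion:
  Digit '1' (value 1) x 2^12 = 4096
  Digit '0' (value 0) x 2^11 = 0
  Digit '0' (value 0) x 2^10 = 0
  Digit '0' (value 0) x 2^9 = 0
  Digit '0' (value 0) x 2^8 = 0
  Digit '1' (value 1) x 2^7 = 128
  Digit '1' (value 1) x 2^6 = 64
  Digit '0' (value 0) x 2^5 = 0
  Digit '0' (value 0) x 2^4 = 0
  Digit '0' (value 0) x 2^3 = 0
  Digit '0' (value 0) x 2^2 = 0
  Digit '0' (value 0) x 2^1 = 0
  Digit '1' (value 1) x 2^0 = 1
Sum = 4289

4289


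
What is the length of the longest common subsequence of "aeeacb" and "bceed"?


LCS of "aeeacb" and "bceed"
DP table:
           b    c    e    e    d
      0    0    0    0    0    0
  a   0    0    0    0    0    0
  e   0    0    0    1    1    1
  e   0    0    0    1    2    2
  a   0    0    0    1    2    2
  c   0    0    1    1    2    2
  b   0    1    1    1    2    2
LCS length = dp[6][5] = 2

2


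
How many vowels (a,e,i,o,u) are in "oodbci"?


Input: oodbci
Checking each character:
  'o' at position 0: vowel (running total: 1)
  'o' at position 1: vowel (running total: 2)
  'd' at position 2: consonant
  'b' at position 3: consonant
  'c' at position 4: consonant
  'i' at position 5: vowel (running total: 3)
Total vowels: 3

3


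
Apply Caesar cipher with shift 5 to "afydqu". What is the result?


Caesar cipher: shift "afydqu" by 5
  'a' (pos 0) + 5 = pos 5 = 'f'
  'f' (pos 5) + 5 = pos 10 = 'k'
  'y' (pos 24) + 5 = pos 3 = 'd'
  'd' (pos 3) + 5 = pos 8 = 'i'
  'q' (pos 16) + 5 = pos 21 = 'v'
  'u' (pos 20) + 5 = pos 25 = 'z'
Result: fkdivz

fkdivz


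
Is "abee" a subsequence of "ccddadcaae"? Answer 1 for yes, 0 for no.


Check if "abee" is a subsequence of "ccddadcaae"
Greedy scan:
  Position 0 ('c'): no match needed
  Position 1 ('c'): no match needed
  Position 2 ('d'): no match needed
  Position 3 ('d'): no match needed
  Position 4 ('a'): matches sub[0] = 'a'
  Position 5 ('d'): no match needed
  Position 6 ('c'): no match needed
  Position 7 ('a'): no match needed
  Position 8 ('a'): no match needed
  Position 9 ('e'): no match needed
Only matched 1/4 characters => not a subsequence

0


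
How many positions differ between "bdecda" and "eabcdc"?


Comparing "bdecda" and "eabcdc" position by position:
  Position 0: 'b' vs 'e' => DIFFER
  Position 1: 'd' vs 'a' => DIFFER
  Position 2: 'e' vs 'b' => DIFFER
  Position 3: 'c' vs 'c' => same
  Position 4: 'd' vs 'd' => same
  Position 5: 'a' vs 'c' => DIFFER
Positions that differ: 4

4


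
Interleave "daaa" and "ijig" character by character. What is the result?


Interleaving "daaa" and "ijig":
  Position 0: 'd' from first, 'i' from second => "di"
  Position 1: 'a' from first, 'j' from second => "aj"
  Position 2: 'a' from first, 'i' from second => "ai"
  Position 3: 'a' from first, 'g' from second => "ag"
Result: diajaiag

diajaiag


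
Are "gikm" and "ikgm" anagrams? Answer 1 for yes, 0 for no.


Strings: "gikm", "ikgm"
Sorted first:  gikm
Sorted second: gikm
Sorted forms match => anagrams

1


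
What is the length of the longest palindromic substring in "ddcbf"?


Input: "ddcbf"
Checking substrings for palindromes:
  [0:2] "dd" (len 2) => palindrome
Longest palindromic substring: "dd" with length 2

2


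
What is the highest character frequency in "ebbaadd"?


Input: ebbaadd
Character counts:
  'a': 2
  'b': 2
  'd': 2
  'e': 1
Maximum frequency: 2

2


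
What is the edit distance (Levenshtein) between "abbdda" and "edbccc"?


Computing edit distance: "abbdda" -> "edbccc"
DP table:
           e    d    b    c    c    c
      0    1    2    3    4    5    6
  a   1    1    2    3    4    5    6
  b   2    2    2    2    3    4    5
  b   3    3    3    2    3    4    5
  d   4    4    3    3    3    4    5
  d   5    5    4    4    4    4    5
  a   6    6    5    5    5    5    5
Edit distance = dp[6][6] = 5

5


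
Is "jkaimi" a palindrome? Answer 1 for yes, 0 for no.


Input: jkaimi
Reversed: imiakj
  Compare pos 0 ('j') with pos 5 ('i'): MISMATCH
  Compare pos 1 ('k') with pos 4 ('m'): MISMATCH
  Compare pos 2 ('a') with pos 3 ('i'): MISMATCH
Result: not a palindrome

0


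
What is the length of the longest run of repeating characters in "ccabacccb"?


Input: "ccabacccb"
Scanning for longest run:
  Position 1 ('c'): continues run of 'c', length=2
  Position 2 ('a'): new char, reset run to 1
  Position 3 ('b'): new char, reset run to 1
  Position 4 ('a'): new char, reset run to 1
  Position 5 ('c'): new char, reset run to 1
  Position 6 ('c'): continues run of 'c', length=2
  Position 7 ('c'): continues run of 'c', length=3
  Position 8 ('b'): new char, reset run to 1
Longest run: 'c' with length 3

3


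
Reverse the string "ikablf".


Input: ikablf
Reading characters right to left:
  Position 5: 'f'
  Position 4: 'l'
  Position 3: 'b'
  Position 2: 'a'
  Position 1: 'k'
  Position 0: 'i'
Reversed: flbaki

flbaki


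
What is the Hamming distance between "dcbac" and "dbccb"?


Comparing "dcbac" and "dbccb" position by position:
  Position 0: 'd' vs 'd' => same
  Position 1: 'c' vs 'b' => differ
  Position 2: 'b' vs 'c' => differ
  Position 3: 'a' vs 'c' => differ
  Position 4: 'c' vs 'b' => differ
Total differences (Hamming distance): 4

4


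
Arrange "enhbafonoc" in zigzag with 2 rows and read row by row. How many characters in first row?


Zigzag "enhbafonoc" into 2 rows:
Placing characters:
  'e' => row 0
  'n' => row 1
  'h' => row 0
  'b' => row 1
  'a' => row 0
  'f' => row 1
  'o' => row 0
  'n' => row 1
  'o' => row 0
  'c' => row 1
Rows:
  Row 0: "ehaoo"
  Row 1: "nbfnc"
First row length: 5

5


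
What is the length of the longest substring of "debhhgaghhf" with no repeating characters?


Input: "debhhgaghhf"
Sliding window (track last position of each char):
  Position 0 ('d'): window [0,0] length 1 -- new best
  Position 1 ('e'): window [0,1] length 2 -- new best
  Position 2 ('b'): window [0,2] length 3 -- new best
  Position 3 ('h'): window [0,3] length 4 -- new best
  Position 4 ('h'): repeat (last at 3), move window start to 4
  Position 4 ('h'): window [4,4] length 1
  Position 5 ('g'): window [4,5] length 2
  Position 6 ('a'): window [4,6] length 3
  Position 7 ('g'): repeat (last at 5), move window start to 6
  Position 7 ('g'): window [6,7] length 2
  Position 8 ('h'): window [6,8] length 3
  Position 9 ('h'): repeat (last at 8), move window start to 9
  Position 9 ('h'): window [9,9] length 1
  Position 10 ('f'): window [9,10] length 2
Longest substring with no repeats: "debh" with length 4

4


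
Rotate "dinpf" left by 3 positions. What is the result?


Input: "dinpf", rotate left by 3
First 3 characters: "din"
Remaining characters: "pf"
Concatenate remaining + first: "pf" + "din" = "pfdin"

pfdin


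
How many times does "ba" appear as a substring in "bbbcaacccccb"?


Searching for "ba" in "bbbcaacccccb"
Scanning each position:
  Position 0: "bb" => no
  Position 1: "bb" => no
  Position 2: "bc" => no
  Position 3: "ca" => no
  Position 4: "aa" => no
  Position 5: "ac" => no
  Position 6: "cc" => no
  Position 7: "cc" => no
  Position 8: "cc" => no
  Position 9: "cc" => no
  Position 10: "cb" => no
Total occurrences: 0

0


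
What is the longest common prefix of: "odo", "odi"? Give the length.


Words: odo, odi
  Position 0: all 'o' => match
  Position 1: all 'd' => match
  Position 2: ('o', 'i') => mismatch, stop
LCP = "od" (length 2)

2


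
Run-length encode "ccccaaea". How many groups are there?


Input: ccccaaea
Scanning for consecutive runs:
  Group 1: 'c' x 4 (positions 0-3)
  Group 2: 'a' x 2 (positions 4-5)
  Group 3: 'e' x 1 (positions 6-6)
  Group 4: 'a' x 1 (positions 7-7)
Total groups: 4

4


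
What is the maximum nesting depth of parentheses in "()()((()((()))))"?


Input: "()()((()((()))))"
Tracking depth:
  Position 0 '(': depth becomes 1
  Position 1 ')': depth becomes 0
  Position 2 '(': depth becomes 1
  Position 3 ')': depth becomes 0
  Position 4 '(': depth becomes 1
  Position 5 '(': depth becomes 2
  Position 6 '(': depth becomes 3
  Position 7 ')': depth becomes 2
  Position 8 '(': depth becomes 3
  Position 9 '(': depth becomes 4
  Position 10 '(': depth becomes 5
  Position 11 ')': depth becomes 4
  Position 12 ')': depth becomes 3
  Position 13 ')': depth becomes 2
  Position 14 ')': depth becomes 1
  Position 15 ')': depth becomes 0
Maximum depth reached: 5

5
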